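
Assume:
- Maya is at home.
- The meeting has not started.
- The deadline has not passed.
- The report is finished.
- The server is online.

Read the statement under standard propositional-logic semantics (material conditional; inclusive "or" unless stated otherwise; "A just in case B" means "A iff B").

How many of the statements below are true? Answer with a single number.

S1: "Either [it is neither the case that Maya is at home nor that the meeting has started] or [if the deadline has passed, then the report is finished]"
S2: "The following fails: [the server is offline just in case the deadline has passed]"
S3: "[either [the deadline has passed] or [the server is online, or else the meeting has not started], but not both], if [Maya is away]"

Let P = "Maya is at home" (T), Q = "the meeting has started" (F), R = "the deadline has passed" (F), S = "the report is finished" (T), U = "the server is online" (T).

S1: In symbols: (P nor Q) | (R -> S)

P nor Q = T nor F = F
R -> S = F -> T = T
(P nor Q) | (R -> S) = F | T = T
Hence S1 is true.

S2: Formalization: ~(~U <-> R)

~U = ~T = F
~U <-> R = F <-> F = T
~(~U <-> R) = ~T = F
Hence S2 is false.

S3: In symbols: ~P -> (R xor (U | ~Q))

~P = ~T = F
~Q = ~F = T
U | ~Q = T | T = T
R xor (U | ~Q) = F xor T = T
~P -> (R xor (U | ~Q)) = F -> T = T
Thus S3 is true.

2 of the 3 statements are true (S1, S3).

2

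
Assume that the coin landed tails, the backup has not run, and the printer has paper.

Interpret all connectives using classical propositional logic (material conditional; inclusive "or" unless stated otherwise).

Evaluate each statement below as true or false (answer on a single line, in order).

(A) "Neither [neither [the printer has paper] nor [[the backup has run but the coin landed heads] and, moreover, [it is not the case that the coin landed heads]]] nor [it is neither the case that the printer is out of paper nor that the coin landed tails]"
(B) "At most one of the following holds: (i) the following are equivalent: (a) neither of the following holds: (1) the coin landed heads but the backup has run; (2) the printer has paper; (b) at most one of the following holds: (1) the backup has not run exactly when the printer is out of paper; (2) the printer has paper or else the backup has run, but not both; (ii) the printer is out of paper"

(A) T; (B) T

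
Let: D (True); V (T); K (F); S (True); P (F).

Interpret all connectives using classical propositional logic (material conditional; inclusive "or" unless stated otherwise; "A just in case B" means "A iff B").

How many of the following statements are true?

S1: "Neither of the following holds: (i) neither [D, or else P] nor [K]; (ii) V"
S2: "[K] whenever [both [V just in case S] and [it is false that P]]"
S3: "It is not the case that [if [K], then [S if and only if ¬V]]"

0

S1: This is ((D ∨ P) ↓ K) ↓ V.

D ∨ P = T ∨ F = T
(D ∨ P) ↓ K = T ↓ F = F
((D ∨ P) ↓ K) ↓ V = F ↓ T = F
Hence S1 is false.

S2: Parsed as ((V ↔ S) ∧ ¬P) → K

V ↔ S = T ↔ T = T
¬P = ¬F = T
(V ↔ S) ∧ ¬P = T ∧ T = T
((V ↔ S) ∧ ¬P) → K = T → F = F
Thus S2 is false.

S3: This is ¬(K → (S ↔ ¬V)).

¬V = ¬T = F
S ↔ ¬V = T ↔ F = F
K → (S ↔ ¬V) = F → F = T
¬(K → (S ↔ ¬V)) = ¬T = F
Thus S3 is false.

Count: 0.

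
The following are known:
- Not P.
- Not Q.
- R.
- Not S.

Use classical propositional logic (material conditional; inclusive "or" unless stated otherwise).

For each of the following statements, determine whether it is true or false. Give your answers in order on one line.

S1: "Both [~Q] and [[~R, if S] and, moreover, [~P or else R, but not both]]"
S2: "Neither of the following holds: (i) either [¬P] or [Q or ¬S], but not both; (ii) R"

S1 false / S2 false

S1: Parsed as not Q and ((S -> not R) and (not P xor R))

not Q = not False = True
not R = not True = False
S -> not R = False -> False = True
not P = not False = True
not P xor R = True xor True = False
(S -> not R) and (not P xor R) = True and False = False
not Q and ((S -> not R) and (not P xor R)) = True and False = False
Hence S1 is false.

S2: Parsed as (not P xor (Q or not S)) nor R

not P = not False = True
not S = not False = True
Q or not S = False or True = True
not P xor (Q or not S) = True xor True = False
(not P xor (Q or not S)) nor R = False nor True = False
Hence S2 is false.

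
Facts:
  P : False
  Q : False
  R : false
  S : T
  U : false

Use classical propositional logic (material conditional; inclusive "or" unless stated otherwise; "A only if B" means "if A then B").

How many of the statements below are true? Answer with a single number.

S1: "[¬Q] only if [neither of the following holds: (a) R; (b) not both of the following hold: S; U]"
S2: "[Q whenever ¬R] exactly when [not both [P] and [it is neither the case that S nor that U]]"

0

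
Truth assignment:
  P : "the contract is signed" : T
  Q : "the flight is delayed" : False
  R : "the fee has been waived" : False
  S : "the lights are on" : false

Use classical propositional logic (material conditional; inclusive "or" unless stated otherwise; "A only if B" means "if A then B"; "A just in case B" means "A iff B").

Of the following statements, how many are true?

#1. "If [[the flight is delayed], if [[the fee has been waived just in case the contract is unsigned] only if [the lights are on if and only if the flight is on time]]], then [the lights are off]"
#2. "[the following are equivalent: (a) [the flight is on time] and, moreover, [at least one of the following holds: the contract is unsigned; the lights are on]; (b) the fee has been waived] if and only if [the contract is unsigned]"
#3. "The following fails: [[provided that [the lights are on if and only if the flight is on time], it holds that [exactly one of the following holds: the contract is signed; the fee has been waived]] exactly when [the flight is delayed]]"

#1: In symbols: (((R <-> ~P) -> (S <-> ~Q)) -> Q) -> ~S

~P = ~T = F
R <-> ~P = F <-> F = T
~Q = ~F = T
S <-> ~Q = F <-> T = F
(R <-> ~P) -> (S <-> ~Q) = T -> F = F
((R <-> ~P) -> (S <-> ~Q)) -> Q = F -> F = T
~S = ~F = T
(((R <-> ~P) -> (S <-> ~Q)) -> Q) -> ~S = T -> T = T
So #1 is true.

#2: This is ((~Q & (~P | S)) <-> R) <-> ~P.

~Q = ~F = T
~P = ~T = F
~P | S = F | F = F
~Q & (~P | S) = T & F = F
(~Q & (~P | S)) <-> R = F <-> F = T
~P = ~T = F
((~Q & (~P | S)) <-> R) <-> ~P = T <-> F = F
So #2 is false.

#3: Parsed as ~(((S <-> ~Q) -> (P xor R)) <-> Q)

~Q = ~F = T
S <-> ~Q = F <-> T = F
P xor R = T xor F = T
(S <-> ~Q) -> (P xor R) = F -> T = T
((S <-> ~Q) -> (P xor R)) <-> Q = T <-> F = F
~(((S <-> ~Q) -> (P xor R)) <-> Q) = ~F = T
Hence #3 is true.

2 of the 3 statements are true (#1, #3).

2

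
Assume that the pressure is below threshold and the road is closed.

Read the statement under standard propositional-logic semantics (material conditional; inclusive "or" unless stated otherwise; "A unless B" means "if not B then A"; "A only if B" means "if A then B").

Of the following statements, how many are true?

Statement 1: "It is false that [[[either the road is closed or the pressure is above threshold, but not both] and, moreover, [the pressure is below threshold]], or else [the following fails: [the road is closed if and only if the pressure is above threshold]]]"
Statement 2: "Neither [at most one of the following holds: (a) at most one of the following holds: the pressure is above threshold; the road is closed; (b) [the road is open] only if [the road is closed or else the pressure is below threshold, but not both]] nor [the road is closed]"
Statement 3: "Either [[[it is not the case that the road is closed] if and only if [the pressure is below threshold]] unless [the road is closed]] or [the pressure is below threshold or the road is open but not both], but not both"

0

Let D = "the road is closed" (T), U = "the pressure is above threshold" (F).

Statement 1: Parsed as ~(((D xor U) & ~U) | ~(D <-> U))

D xor U = T xor F = T
~U = ~F = T
(D xor U) & ~U = T & T = T
D <-> U = T <-> F = F
~(D <-> U) = ~F = T
((D xor U) & ~U) | ~(D <-> U) = T | T = T
~(((D xor U) & ~U) | ~(D <-> U)) = ~T = F
So Statement 1 is false.

Statement 2: This is ((U nand D) nand (~D -> (D xor ~U))) nor D.

U nand D = F nand T = T
~D = ~T = F
~U = ~F = T
D xor ~U = T xor T = F
~D -> (D xor ~U) = F -> F = T
(U nand D) nand (~D -> (D xor ~U)) = T nand T = F
((U nand D) nand (~D -> (D xor ~U))) nor D = F nor T = F
So Statement 2 is false.

Statement 3: Formalization: ((~D <-> ~U) | D) xor (~U xor ~D)

~D = ~T = F
~U = ~F = T
~D <-> ~U = F <-> T = F
(~D <-> ~U) | D = F | T = T
~U = ~F = T
~D = ~T = F
~U xor ~D = T xor F = T
((~D <-> ~U) | D) xor (~U xor ~D) = T xor T = F
Hence Statement 3 is false.

True statements: 0 (none).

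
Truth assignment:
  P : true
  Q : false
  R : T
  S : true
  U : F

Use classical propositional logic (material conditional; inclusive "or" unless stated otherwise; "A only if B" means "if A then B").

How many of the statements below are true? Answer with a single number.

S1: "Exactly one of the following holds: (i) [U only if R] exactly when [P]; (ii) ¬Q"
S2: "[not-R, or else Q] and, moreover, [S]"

0

S1: Formalization: ((U -> R) iff P) xor not Q

U -> R = False -> True = True
(U -> R) iff P = True iff True = True
not Q = not False = True
((U -> R) iff P) xor not Q = True xor True = False
Hence S1 is false.

S2: Parsed as (not R or Q) and S

not R = not True = False
not R or Q = False or False = False
(not R or Q) and S = False and True = False
Hence S2 is false.

0 of the 2 statements are true (none).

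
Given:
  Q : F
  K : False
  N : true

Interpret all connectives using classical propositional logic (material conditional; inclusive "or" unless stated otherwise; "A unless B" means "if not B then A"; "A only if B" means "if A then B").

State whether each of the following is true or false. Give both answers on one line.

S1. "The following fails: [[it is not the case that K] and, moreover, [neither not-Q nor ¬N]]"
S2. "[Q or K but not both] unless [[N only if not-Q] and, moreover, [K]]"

S1: This is ¬(¬K ∧ (¬Q ↓ ¬N)).

¬K = ¬F = T
¬Q = ¬F = T
¬N = ¬T = F
¬Q ↓ ¬N = T ↓ F = F
¬K ∧ (¬Q ↓ ¬N) = T ∧ F = F
¬(¬K ∧ (¬Q ↓ ¬N)) = ¬F = T
Hence S1 is true.

S2: Formalization: (Q ⊕ K) ∨ ((N → ¬Q) ∧ K)

Q ⊕ K = F ⊕ F = F
¬Q = ¬F = T
N → ¬Q = T → T = T
(N → ¬Q) ∧ K = T ∧ F = F
(Q ⊕ K) ∨ ((N → ¬Q) ∧ K) = F ∨ F = F
Hence S2 is false.

S1 T / S2 F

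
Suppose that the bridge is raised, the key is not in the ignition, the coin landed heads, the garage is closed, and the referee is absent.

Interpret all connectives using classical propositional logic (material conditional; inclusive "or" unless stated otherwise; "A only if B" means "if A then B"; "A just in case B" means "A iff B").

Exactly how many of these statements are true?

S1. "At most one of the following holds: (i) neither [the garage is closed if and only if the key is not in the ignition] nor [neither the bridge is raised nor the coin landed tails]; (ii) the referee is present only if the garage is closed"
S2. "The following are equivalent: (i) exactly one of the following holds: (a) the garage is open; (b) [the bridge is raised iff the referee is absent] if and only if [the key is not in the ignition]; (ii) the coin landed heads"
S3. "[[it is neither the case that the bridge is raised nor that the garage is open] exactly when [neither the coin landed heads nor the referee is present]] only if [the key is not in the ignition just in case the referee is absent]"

3

Let N = "the garage is closed" (T), L = "the key is in the ignition" (F), G = "the bridge is raised" (T), S = "the coin landed heads" (T), R = "the referee is present" (F).

S1: Formalization: ((N ↔ ¬L) ↓ (G ↓ ¬S)) ↑ (R → N)

¬L = ¬F = T
N ↔ ¬L = T ↔ T = T
¬S = ¬T = F
G ↓ ¬S = T ↓ F = F
(N ↔ ¬L) ↓ (G ↓ ¬S) = T ↓ F = F
R → N = F → T = T
((N ↔ ¬L) ↓ (G ↓ ¬S)) ↑ (R → N) = F ↑ T = T
Thus S1 is true.

S2: Parsed as (¬N ⊕ ((G ↔ ¬R) ↔ ¬L)) ↔ S

¬N = ¬T = F
¬R = ¬F = T
G ↔ ¬R = T ↔ T = T
¬L = ¬F = T
(G ↔ ¬R) ↔ ¬L = T ↔ T = T
¬N ⊕ ((G ↔ ¬R) ↔ ¬L) = F ⊕ T = T
(¬N ⊕ ((G ↔ ¬R) ↔ ¬L)) ↔ S = T ↔ T = T
So S2 is true.

S3: Formalization: ((G ↓ ¬N) ↔ (S ↓ R)) → (¬L ↔ ¬R)

¬N = ¬T = F
G ↓ ¬N = T ↓ F = F
S ↓ R = T ↓ F = F
(G ↓ ¬N) ↔ (S ↓ R) = F ↔ F = T
¬L = ¬F = T
¬R = ¬F = T
¬L ↔ ¬R = T ↔ T = T
((G ↓ ¬N) ↔ (S ↓ R)) → (¬L ↔ ¬R) = T → T = T
So S3 is true.

3 of the 3 statements are true (S1, S2, S3).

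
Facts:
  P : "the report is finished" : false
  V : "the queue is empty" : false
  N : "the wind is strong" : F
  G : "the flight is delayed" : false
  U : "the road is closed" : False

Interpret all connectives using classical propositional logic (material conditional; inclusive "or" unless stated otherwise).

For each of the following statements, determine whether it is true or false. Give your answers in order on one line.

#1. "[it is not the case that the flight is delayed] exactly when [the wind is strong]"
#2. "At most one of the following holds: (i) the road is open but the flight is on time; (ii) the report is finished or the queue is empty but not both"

#1 F, #2 T

#1: Formalization: not G iff N

not G = not False = True
not G iff N = True iff False = False
So #1 is false.

#2: This is (not U and not G) nand (P xor V).

not U = not False = True
not G = not False = True
not U and not G = True and True = True
P xor V = False xor False = False
(not U and not G) nand (P xor V) = True nand False = True
Hence #2 is true.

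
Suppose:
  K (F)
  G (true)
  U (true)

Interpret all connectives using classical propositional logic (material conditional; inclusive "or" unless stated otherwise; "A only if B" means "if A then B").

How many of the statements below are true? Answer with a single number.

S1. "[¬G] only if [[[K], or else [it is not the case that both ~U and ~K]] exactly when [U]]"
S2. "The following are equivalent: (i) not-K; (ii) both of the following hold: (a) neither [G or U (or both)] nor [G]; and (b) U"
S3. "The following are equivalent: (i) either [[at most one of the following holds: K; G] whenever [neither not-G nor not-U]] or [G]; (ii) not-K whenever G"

2

S1: This is not G -> ((K or (not U nand not K)) iff U).

not G = not True = False
not U = not True = False
not K = not False = True
not U nand not K = False nand True = True
K or (not U nand not K) = False or True = True
(K or (not U nand not K)) iff U = True iff True = True
not G -> ((K or (not U nand not K)) iff U) = False -> True = True
Thus S1 is true.

S2: In symbols: not K iff (((G or U) nor G) and U)

not K = not False = True
G or U = True or True = True
(G or U) nor G = True nor True = False
((G or U) nor G) and U = False and True = False
not K iff (((G or U) nor G) and U) = True iff False = False
Thus S2 is false.

S3: Formalization: (((not G nor not U) -> (K nand G)) or G) iff (G -> not K)

not G = not True = False
not U = not True = False
not G nor not U = False nor False = True
K nand G = False nand True = True
(not G nor not U) -> (K nand G) = True -> True = True
((not G nor not U) -> (K nand G)) or G = True or True = True
not K = not False = True
G -> not K = True -> True = True
(((not G nor not U) -> (K nand G)) or G) iff (G -> not K) = True iff True = True
So S3 is true.

True statements: 2 (S1, S3).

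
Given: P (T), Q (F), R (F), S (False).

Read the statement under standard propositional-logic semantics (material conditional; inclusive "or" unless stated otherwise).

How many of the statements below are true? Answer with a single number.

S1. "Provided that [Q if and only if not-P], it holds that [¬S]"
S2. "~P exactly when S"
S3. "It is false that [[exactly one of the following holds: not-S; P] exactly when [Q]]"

S1: In symbols: (Q <-> ~P) -> ~S

~P = ~T = F
Q <-> ~P = F <-> F = T
~S = ~F = T
(Q <-> ~P) -> ~S = T -> T = T
Thus S1 is true.

S2: This is ~P <-> S.

~P = ~T = F
~P <-> S = F <-> F = T
So S2 is true.

S3: Parsed as ~((~S xor P) <-> Q)

~S = ~F = T
~S xor P = T xor T = F
(~S xor P) <-> Q = F <-> F = T
~((~S xor P) <-> Q) = ~T = F
So S3 is false.

Count: 2.

2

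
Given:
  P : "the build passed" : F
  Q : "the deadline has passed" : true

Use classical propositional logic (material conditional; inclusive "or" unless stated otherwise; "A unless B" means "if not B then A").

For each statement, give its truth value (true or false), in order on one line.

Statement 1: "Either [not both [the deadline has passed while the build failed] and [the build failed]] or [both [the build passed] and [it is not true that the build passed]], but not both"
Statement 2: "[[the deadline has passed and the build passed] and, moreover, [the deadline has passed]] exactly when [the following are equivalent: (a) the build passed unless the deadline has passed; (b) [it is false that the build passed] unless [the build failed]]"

Statement 1: Formalization: ((Q & ~P) nand ~P) xor (P & ~P)

~P = ~F = T
Q & ~P = T & T = T
~P = ~F = T
(Q & ~P) nand ~P = T nand T = F
~P = ~F = T
P & ~P = F & T = F
((Q & ~P) nand ~P) xor (P & ~P) = F xor F = F
So Statement 1 is false.

Statement 2: This is ((Q & P) & Q) <-> ((P | Q) <-> (~P | ~P)).

Q & P = T & F = F
(Q & P) & Q = F & T = F
P | Q = F | T = T
~P = ~F = T
~P = ~F = T
~P | ~P = T | T = T
(P | Q) <-> (~P | ~P) = T <-> T = T
((Q & P) & Q) <-> ((P | Q) <-> (~P | ~P)) = F <-> T = F
Hence Statement 2 is false.

Statement 1 False, Statement 2 False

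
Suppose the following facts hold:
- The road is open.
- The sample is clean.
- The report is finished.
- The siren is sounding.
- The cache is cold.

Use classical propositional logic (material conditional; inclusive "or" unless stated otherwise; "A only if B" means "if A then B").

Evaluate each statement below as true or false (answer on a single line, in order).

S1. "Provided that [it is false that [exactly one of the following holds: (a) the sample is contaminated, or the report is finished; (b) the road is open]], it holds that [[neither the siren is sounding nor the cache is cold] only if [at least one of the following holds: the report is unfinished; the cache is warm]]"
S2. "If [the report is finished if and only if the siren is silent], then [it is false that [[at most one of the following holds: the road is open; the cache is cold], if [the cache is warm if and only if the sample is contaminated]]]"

S1 T / S2 T

Let R = "the sample is contaminated" (F), V = "the report is finished" (T), H = "the road is closed" (F), M = "the siren is sounding" (T), D = "the cache is warm" (F).

S1: In symbols: ~((R | V) xor ~H) -> ((M nor ~D) -> (~V | D))

R | V = F | T = T
~H = ~F = T
(R | V) xor ~H = T xor T = F
~((R | V) xor ~H) = ~F = T
~D = ~F = T
M nor ~D = T nor T = F
~V = ~T = F
~V | D = F | F = F
(M nor ~D) -> (~V | D) = F -> F = T
~((R | V) xor ~H) -> ((M nor ~D) -> (~V | D)) = T -> T = T
So S1 is true.

S2: This is (V <-> ~M) -> ~((D <-> R) -> (~H nand ~D)).

~M = ~T = F
V <-> ~M = T <-> F = F
D <-> R = F <-> F = T
~H = ~F = T
~D = ~F = T
~H nand ~D = T nand T = F
(D <-> R) -> (~H nand ~D) = T -> F = F
~((D <-> R) -> (~H nand ~D)) = ~F = T
(V <-> ~M) -> ~((D <-> R) -> (~H nand ~D)) = F -> T = T
Thus S2 is true.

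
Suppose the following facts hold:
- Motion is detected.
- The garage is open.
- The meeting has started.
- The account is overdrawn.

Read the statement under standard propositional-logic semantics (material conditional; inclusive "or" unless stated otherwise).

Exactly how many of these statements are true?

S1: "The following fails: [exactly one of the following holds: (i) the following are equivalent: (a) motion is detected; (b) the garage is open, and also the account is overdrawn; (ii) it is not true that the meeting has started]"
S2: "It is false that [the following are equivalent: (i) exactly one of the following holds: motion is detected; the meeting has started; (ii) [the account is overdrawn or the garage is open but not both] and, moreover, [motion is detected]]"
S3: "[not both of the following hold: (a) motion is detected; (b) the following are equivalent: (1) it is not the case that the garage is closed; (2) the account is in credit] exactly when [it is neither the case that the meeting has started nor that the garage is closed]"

Let P = "motion is detected" (True), Q = "the garage is closed" (False), S = "the account is overdrawn" (True), R = "the meeting has started" (True).

S1: In symbols: not ((P iff (not Q and S)) xor not R)

not Q = not False = True
not Q and S = True and True = True
P iff (not Q and S) = True iff True = True
not R = not True = False
(P iff (not Q and S)) xor not R = True xor False = True
not ((P iff (not Q and S)) xor not R) = not True = False
Thus S1 is false.

S2: Parsed as not ((P xor R) iff ((S xor not Q) and P))

P xor R = True xor True = False
not Q = not False = True
S xor not Q = True xor True = False
(S xor not Q) and P = False and True = False
(P xor R) iff ((S xor not Q) and P) = False iff False = True
not ((P xor R) iff ((S xor not Q) and P)) = not True = False
Thus S2 is false.

S3: Parsed as (P nand (not Q iff not S)) iff (R nor Q)

not Q = not False = True
not S = not True = False
not Q iff not S = True iff False = False
P nand (not Q iff not S) = True nand False = True
R nor Q = True nor False = False
(P nand (not Q iff not S)) iff (R nor Q) = True iff False = False
Thus S3 is false.

0 of the 3 statements are true (none).

0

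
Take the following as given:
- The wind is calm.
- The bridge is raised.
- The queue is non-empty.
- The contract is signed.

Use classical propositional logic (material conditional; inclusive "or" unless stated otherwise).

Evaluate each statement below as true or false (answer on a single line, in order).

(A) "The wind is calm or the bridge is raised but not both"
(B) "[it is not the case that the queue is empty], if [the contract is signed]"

(A) F; (B) T

Let P = "the wind is strong" (F), Q = "the bridge is raised" (T), S = "the contract is signed" (T), R = "the queue is empty" (F).

(A): Formalization: ~P xor Q

~P = ~F = T
~P xor Q = T xor T = F
So (A) is false.

(B): This is S -> ~R.

~R = ~F = T
S -> ~R = T -> T = T
Hence (B) is true.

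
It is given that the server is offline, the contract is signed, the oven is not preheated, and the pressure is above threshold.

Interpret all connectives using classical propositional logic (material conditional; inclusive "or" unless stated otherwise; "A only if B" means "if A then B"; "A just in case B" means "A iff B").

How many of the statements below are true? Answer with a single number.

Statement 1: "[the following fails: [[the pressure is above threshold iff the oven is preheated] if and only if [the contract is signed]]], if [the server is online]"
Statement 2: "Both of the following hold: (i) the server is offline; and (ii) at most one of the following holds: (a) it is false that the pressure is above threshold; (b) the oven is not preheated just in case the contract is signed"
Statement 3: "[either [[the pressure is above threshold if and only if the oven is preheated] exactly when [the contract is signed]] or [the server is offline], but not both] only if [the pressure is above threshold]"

Let G = "the server is online" (False), S = "the pressure is above threshold" (True), Q = "the oven is preheated" (False), D = "the contract is signed" (True).

Statement 1: In symbols: G -> not ((S iff Q) iff D)

S iff Q = True iff False = False
(S iff Q) iff D = False iff True = False
not ((S iff Q) iff D) = not False = True
G -> not ((S iff Q) iff D) = False -> True = True
Thus Statement 1 is true.

Statement 2: In symbols: not G and (not S nand (not Q iff D))

not G = not False = True
not S = not True = False
not Q = not False = True
not Q iff D = True iff True = True
not S nand (not Q iff D) = False nand True = True
not G and (not S nand (not Q iff D)) = True and True = True
Thus Statement 2 is true.

Statement 3: This is (((S iff Q) iff D) xor not G) -> S.

S iff Q = True iff False = False
(S iff Q) iff D = False iff True = False
not G = not False = True
((S iff Q) iff D) xor not G = False xor True = True
(((S iff Q) iff D) xor not G) -> S = True -> True = True
So Statement 3 is true.

3 of the 3 statements are true.

3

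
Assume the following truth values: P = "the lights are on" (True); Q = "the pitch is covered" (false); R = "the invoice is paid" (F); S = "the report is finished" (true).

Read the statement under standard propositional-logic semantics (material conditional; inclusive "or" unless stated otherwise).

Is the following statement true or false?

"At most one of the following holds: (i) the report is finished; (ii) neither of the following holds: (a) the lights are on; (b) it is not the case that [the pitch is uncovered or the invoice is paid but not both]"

The statement is true.

In symbols: S ↑ (P ↓ ¬(¬Q ⊕ R))

¬Q = ¬F = T
¬Q ⊕ R = T ⊕ F = T
¬(¬Q ⊕ R) = ¬T = F
P ↓ ¬(¬Q ⊕ R) = T ↓ F = F
S ↑ (P ↓ ¬(¬Q ⊕ R)) = T ↑ F = T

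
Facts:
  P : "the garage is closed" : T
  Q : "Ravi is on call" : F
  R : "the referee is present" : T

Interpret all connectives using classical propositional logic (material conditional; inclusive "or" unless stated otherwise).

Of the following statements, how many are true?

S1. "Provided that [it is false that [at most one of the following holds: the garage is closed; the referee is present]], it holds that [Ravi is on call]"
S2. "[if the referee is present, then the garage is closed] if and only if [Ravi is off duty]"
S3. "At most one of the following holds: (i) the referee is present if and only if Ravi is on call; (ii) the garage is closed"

S1: In symbols: not (P nand R) -> Q

P nand R = True nand True = False
not (P nand R) = not False = True
not (P nand R) -> Q = True -> False = False
So S1 is false.

S2: Formalization: (R -> P) iff not Q

R -> P = True -> True = True
not Q = not False = True
(R -> P) iff not Q = True iff True = True
Hence S2 is true.

S3: Parsed as (R iff Q) nand P

R iff Q = True iff False = False
(R iff Q) nand P = False nand True = True
So S3 is true.

True statements: 2.

2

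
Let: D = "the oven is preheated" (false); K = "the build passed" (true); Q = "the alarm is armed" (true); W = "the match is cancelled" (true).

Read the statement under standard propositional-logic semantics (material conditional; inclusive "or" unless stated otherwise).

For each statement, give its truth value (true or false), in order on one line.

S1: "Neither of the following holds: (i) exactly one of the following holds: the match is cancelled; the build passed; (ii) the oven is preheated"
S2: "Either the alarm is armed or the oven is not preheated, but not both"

S1 true, S2 false

S1: This is (W ⊕ K) ↓ D.

W ⊕ K = T ⊕ T = F
(W ⊕ K) ↓ D = F ↓ F = T
Thus S1 is true.

S2: In symbols: Q ⊕ ¬D

¬D = ¬F = T
Q ⊕ ¬D = T ⊕ T = F
Hence S2 is false.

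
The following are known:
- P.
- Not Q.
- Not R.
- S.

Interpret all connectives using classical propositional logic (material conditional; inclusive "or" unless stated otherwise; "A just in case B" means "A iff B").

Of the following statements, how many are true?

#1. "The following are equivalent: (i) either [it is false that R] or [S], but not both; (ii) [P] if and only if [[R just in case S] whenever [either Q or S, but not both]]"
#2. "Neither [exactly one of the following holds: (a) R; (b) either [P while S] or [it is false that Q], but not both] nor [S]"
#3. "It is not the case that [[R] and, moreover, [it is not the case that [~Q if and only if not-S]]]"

#1: In symbols: (~R xor S) <-> (P <-> ((Q xor S) -> (R <-> S)))

~R = ~F = T
~R xor S = T xor T = F
Q xor S = F xor T = T
R <-> S = F <-> T = F
(Q xor S) -> (R <-> S) = T -> F = F
P <-> ((Q xor S) -> (R <-> S)) = T <-> F = F
(~R xor S) <-> (P <-> ((Q xor S) -> (R <-> S))) = F <-> F = T
Thus #1 is true.

#2: Formalization: (R xor ((P & S) xor ~Q)) nor S

P & S = T & T = T
~Q = ~F = T
(P & S) xor ~Q = T xor T = F
R xor ((P & S) xor ~Q) = F xor F = F
(R xor ((P & S) xor ~Q)) nor S = F nor T = F
Thus #2 is false.

#3: Formalization: ~(R & ~(~Q <-> ~S))

~Q = ~F = T
~S = ~T = F
~Q <-> ~S = T <-> F = F
~(~Q <-> ~S) = ~F = T
R & ~(~Q <-> ~S) = F & T = F
~(R & ~(~Q <-> ~S)) = ~F = T
Hence #3 is true.

True statements: 2 (#1, #3).

2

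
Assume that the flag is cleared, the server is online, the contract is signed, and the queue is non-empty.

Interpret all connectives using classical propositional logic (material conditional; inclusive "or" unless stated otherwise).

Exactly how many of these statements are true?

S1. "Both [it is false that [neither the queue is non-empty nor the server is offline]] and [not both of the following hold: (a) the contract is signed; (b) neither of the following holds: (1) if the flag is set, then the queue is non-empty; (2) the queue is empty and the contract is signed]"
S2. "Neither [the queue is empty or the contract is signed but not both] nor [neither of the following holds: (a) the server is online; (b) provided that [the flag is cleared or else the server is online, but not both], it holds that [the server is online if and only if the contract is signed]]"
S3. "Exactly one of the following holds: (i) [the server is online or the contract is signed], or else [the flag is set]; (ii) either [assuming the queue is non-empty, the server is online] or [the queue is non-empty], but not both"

2

Let S = "the queue is empty" (F), Q = "the server is online" (T), R = "the contract is signed" (T), P = "the flag is set" (F).

S1: This is ~(~S nor ~Q) & (R nand ((P -> ~S) nor (S & R))).

~S = ~F = T
~Q = ~T = F
~S nor ~Q = T nor F = F
~(~S nor ~Q) = ~F = T
~S = ~F = T
P -> ~S = F -> T = T
S & R = F & T = F
(P -> ~S) nor (S & R) = T nor F = F
R nand ((P -> ~S) nor (S & R)) = T nand F = T
~(~S nor ~Q) & (R nand ((P -> ~S) nor (S & R))) = T & T = T
So S1 is true.

S2: In symbols: (S xor R) nor (Q nor ((~P xor Q) -> (Q <-> R)))

S xor R = F xor T = T
~P = ~F = T
~P xor Q = T xor T = F
Q <-> R = T <-> T = T
(~P xor Q) -> (Q <-> R) = F -> T = T
Q nor ((~P xor Q) -> (Q <-> R)) = T nor T = F
(S xor R) nor (Q nor ((~P xor Q) -> (Q <-> R))) = T nor F = F
Thus S2 is false.

S3: Formalization: ((Q | R) | P) xor ((~S -> Q) xor ~S)

Q | R = T | T = T
(Q | R) | P = T | F = T
~S = ~F = T
~S -> Q = T -> T = T
~S = ~F = T
(~S -> Q) xor ~S = T xor T = F
((Q | R) | P) xor ((~S -> Q) xor ~S) = T xor F = T
So S3 is true.

2 of the 3 statements are true (S1, S3).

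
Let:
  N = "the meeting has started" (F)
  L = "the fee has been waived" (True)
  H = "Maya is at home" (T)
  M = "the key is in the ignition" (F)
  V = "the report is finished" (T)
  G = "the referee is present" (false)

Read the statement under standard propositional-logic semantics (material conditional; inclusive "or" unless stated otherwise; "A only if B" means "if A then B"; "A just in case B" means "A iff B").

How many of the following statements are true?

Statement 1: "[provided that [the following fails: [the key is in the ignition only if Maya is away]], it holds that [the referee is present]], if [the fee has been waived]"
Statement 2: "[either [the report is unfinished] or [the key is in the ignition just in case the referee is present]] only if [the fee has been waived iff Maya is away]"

Statement 1: In symbols: L -> (~(M -> ~H) -> G)

~H = ~T = F
M -> ~H = F -> F = T
~(M -> ~H) = ~T = F
~(M -> ~H) -> G = F -> F = T
L -> (~(M -> ~H) -> G) = T -> T = T
Thus Statement 1 is true.

Statement 2: Formalization: (~V | (M <-> G)) -> (L <-> ~H)

~V = ~T = F
M <-> G = F <-> F = T
~V | (M <-> G) = F | T = T
~H = ~T = F
L <-> ~H = T <-> F = F
(~V | (M <-> G)) -> (L <-> ~H) = T -> F = F
So Statement 2 is false.

Count: 1.

1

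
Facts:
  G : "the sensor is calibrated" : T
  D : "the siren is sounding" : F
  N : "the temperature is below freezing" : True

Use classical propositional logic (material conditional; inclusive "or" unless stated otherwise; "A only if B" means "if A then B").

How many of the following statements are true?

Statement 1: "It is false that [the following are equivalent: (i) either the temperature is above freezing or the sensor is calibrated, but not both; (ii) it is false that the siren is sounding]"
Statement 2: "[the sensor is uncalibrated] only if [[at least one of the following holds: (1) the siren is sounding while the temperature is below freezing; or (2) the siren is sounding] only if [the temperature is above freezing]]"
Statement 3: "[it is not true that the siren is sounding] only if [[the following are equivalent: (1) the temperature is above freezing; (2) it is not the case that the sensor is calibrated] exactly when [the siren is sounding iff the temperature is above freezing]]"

2

Statement 1: This is ~((~N xor G) <-> ~D).

~N = ~T = F
~N xor G = F xor T = T
~D = ~F = T
(~N xor G) <-> ~D = T <-> T = T
~((~N xor G) <-> ~D) = ~T = F
Thus Statement 1 is false.

Statement 2: This is ~G -> (((D & N) | D) -> ~N).

~G = ~T = F
D & N = F & T = F
(D & N) | D = F | F = F
~N = ~T = F
((D & N) | D) -> ~N = F -> F = T
~G -> (((D & N) | D) -> ~N) = F -> T = T
So Statement 2 is true.

Statement 3: In symbols: ~D -> ((~N <-> ~G) <-> (D <-> ~N))

~D = ~F = T
~N = ~T = F
~G = ~T = F
~N <-> ~G = F <-> F = T
~N = ~T = F
D <-> ~N = F <-> F = T
(~N <-> ~G) <-> (D <-> ~N) = T <-> T = T
~D -> ((~N <-> ~G) <-> (D <-> ~N)) = T -> T = T
Thus Statement 3 is true.

2 of the 3 statements are true (Statement 2, Statement 3).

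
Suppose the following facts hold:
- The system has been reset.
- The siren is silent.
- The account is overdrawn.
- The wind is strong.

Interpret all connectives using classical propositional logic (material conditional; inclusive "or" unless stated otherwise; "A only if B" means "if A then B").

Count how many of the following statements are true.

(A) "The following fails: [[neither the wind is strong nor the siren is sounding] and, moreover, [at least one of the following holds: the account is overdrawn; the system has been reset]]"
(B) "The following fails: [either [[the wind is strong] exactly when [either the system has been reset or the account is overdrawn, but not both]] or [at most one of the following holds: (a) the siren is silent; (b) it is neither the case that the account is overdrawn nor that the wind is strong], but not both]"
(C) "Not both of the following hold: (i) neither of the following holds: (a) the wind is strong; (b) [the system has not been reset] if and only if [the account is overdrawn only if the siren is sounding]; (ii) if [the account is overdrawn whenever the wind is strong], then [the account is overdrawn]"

Let M = "the wind is strong" (T), D = "the siren is sounding" (F), N = "the account is overdrawn" (T), K = "the system has been reset" (T).

(A): In symbols: ~((M nor D) & (N | K))

M nor D = T nor F = F
N | K = T | T = T
(M nor D) & (N | K) = F & T = F
~((M nor D) & (N | K)) = ~F = T
Hence (A) is true.

(B): In symbols: ~((M <-> (K xor N)) xor (~D nand (N nor M)))

K xor N = T xor T = F
M <-> (K xor N) = T <-> F = F
~D = ~F = T
N nor M = T nor T = F
~D nand (N nor M) = T nand F = T
(M <-> (K xor N)) xor (~D nand (N nor M)) = F xor T = T
~((M <-> (K xor N)) xor (~D nand (N nor M))) = ~T = F
Hence (B) is false.

(C): Formalization: (M nor (~K <-> (N -> D))) nand ((M -> N) -> N)

~K = ~T = F
N -> D = T -> F = F
~K <-> (N -> D) = F <-> F = T
M nor (~K <-> (N -> D)) = T nor T = F
M -> N = T -> T = T
(M -> N) -> N = T -> T = T
(M nor (~K <-> (N -> D))) nand ((M -> N) -> N) = F nand T = T
Thus (C) is true.

Count: 2.

2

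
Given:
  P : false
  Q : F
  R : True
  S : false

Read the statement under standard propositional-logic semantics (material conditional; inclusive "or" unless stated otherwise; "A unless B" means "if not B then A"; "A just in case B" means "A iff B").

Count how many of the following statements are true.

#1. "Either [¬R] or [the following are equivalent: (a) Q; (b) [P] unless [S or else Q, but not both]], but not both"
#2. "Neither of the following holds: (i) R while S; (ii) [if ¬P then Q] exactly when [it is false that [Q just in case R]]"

2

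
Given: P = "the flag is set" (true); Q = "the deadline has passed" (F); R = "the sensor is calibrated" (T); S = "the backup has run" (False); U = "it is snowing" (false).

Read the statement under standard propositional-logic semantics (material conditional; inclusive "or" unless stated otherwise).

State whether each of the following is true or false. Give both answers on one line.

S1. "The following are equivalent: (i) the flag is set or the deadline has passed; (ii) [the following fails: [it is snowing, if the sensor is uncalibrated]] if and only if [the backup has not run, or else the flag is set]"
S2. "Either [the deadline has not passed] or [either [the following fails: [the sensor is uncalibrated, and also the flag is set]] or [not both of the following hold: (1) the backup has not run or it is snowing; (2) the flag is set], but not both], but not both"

S1 False, S2 False

S1: Parsed as (P ∨ Q) ↔ (¬(¬R → U) ↔ (¬S ∨ P))

P ∨ Q = T ∨ F = T
¬R = ¬T = F
¬R → U = F → F = T
¬(¬R → U) = ¬T = F
¬S = ¬F = T
¬S ∨ P = T ∨ T = T
¬(¬R → U) ↔ (¬S ∨ P) = F ↔ T = F
(P ∨ Q) ↔ (¬(¬R → U) ↔ (¬S ∨ P)) = T ↔ F = F
Thus S1 is false.

S2: Parsed as ¬Q ⊕ (¬(¬R ∧ P) ⊕ ((¬S ∨ U) ↑ P))

¬Q = ¬F = T
¬R = ¬T = F
¬R ∧ P = F ∧ T = F
¬(¬R ∧ P) = ¬F = T
¬S = ¬F = T
¬S ∨ U = T ∨ F = T
(¬S ∨ U) ↑ P = T ↑ T = F
¬(¬R ∧ P) ⊕ ((¬S ∨ U) ↑ P) = T ⊕ F = T
¬Q ⊕ (¬(¬R ∧ P) ⊕ ((¬S ∨ U) ↑ P)) = T ⊕ T = F
Thus S2 is false.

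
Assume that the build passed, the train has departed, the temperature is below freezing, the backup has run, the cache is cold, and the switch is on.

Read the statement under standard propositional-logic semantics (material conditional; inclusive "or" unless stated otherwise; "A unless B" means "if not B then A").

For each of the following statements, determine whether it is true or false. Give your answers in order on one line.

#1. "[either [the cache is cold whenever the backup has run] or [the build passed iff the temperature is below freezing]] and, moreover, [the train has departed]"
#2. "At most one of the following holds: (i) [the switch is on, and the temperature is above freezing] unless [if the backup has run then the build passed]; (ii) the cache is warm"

Let H = "the backup has run" (T), U = "the cache is warm" (F), L = "the build passed" (T), G = "the temperature is below freezing" (T), Q = "the train has departed" (T), N = "the switch is on" (T).

#1: Formalization: ((H → ¬U) ∨ (L ↔ G)) ∧ Q

¬U = ¬F = T
H → ¬U = T → T = T
L ↔ G = T ↔ T = T
(H → ¬U) ∨ (L ↔ G) = T ∨ T = T
((H → ¬U) ∨ (L ↔ G)) ∧ Q = T ∧ T = T
Thus #1 is true.

#2: This is ((N ∧ ¬G) ∨ (H → L)) ↑ U.

¬G = ¬T = F
N ∧ ¬G = T ∧ F = F
H → L = T → T = T
(N ∧ ¬G) ∨ (H → L) = F ∨ T = T
((N ∧ ¬G) ∨ (H → L)) ↑ U = T ↑ F = T
So #2 is true.

#1 true / #2 true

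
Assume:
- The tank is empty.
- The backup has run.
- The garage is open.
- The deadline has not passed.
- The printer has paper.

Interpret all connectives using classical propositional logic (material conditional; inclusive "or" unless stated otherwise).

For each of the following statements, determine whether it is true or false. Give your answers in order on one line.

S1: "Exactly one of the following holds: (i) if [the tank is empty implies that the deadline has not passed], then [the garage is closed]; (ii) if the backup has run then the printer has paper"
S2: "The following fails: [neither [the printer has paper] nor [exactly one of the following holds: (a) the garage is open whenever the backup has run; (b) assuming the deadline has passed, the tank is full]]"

Let H = "the tank is full" (F), S = "the deadline has passed" (F), N = "the garage is closed" (F), Q = "the backup has run" (T), P = "the printer has paper" (T).

S1: This is ((~H -> ~S) -> N) xor (Q -> P).

~H = ~F = T
~S = ~F = T
~H -> ~S = T -> T = T
(~H -> ~S) -> N = T -> F = F
Q -> P = T -> T = T
((~H -> ~S) -> N) xor (Q -> P) = F xor T = T
Hence S1 is true.

S2: Formalization: ~(P nor ((Q -> ~N) xor (S -> H)))

~N = ~F = T
Q -> ~N = T -> T = T
S -> H = F -> F = T
(Q -> ~N) xor (S -> H) = T xor T = F
P nor ((Q -> ~N) xor (S -> H)) = T nor F = F
~(P nor ((Q -> ~N) xor (S -> H))) = ~F = T
Hence S2 is true.

S1 true; S2 true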